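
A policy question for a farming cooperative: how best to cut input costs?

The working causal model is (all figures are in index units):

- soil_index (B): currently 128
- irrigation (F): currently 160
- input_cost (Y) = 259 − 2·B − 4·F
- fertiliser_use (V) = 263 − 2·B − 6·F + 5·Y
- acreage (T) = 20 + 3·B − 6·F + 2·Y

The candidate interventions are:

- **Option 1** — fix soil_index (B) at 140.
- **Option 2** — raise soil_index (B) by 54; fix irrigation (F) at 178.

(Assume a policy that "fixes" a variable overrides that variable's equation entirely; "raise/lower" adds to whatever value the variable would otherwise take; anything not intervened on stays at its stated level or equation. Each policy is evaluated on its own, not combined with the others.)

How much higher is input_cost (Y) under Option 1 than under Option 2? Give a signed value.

156

Option 1 (B := 140):
  B = 140
  F = 160
  Y = 259 − 2·140 − 4·160 = -661
Option 2 (B + 54, F := 178):
  B = 128 + 54 = 182
  F = 178
  Y = 259 − 2·182 − 4·178 = -817
Y: -661 − (-817) = 156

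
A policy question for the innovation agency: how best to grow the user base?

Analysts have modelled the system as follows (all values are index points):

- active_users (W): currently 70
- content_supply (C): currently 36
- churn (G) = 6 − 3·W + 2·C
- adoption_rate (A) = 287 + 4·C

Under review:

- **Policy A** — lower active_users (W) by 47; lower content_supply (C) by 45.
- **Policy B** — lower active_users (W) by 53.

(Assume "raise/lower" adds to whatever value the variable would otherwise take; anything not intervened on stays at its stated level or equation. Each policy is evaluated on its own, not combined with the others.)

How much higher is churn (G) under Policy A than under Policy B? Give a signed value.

Policy A (W − 47, C − 45):
  W = 70 − 47 = 23
  C = 36 − 45 = -9
  G = 6 − 3·23 + 2·(-9) = -81
Policy B (W − 53):
  W = 70 − 53 = 17
  C = 36
  G = 6 − 3·17 + 2·36 = 27
G: -81 − 27 = -108

-108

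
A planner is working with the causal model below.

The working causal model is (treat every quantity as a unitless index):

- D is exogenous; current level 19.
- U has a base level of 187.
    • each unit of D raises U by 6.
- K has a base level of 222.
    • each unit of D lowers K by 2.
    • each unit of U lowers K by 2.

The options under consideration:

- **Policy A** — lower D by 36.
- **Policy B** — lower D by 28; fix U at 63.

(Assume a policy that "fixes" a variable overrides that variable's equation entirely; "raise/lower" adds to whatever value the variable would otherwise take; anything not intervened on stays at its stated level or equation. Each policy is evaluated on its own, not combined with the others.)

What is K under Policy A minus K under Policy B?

-28

Policy A (D − 36):
  D = 19 − 36 = -17
  U = 187 + 6·(-17) = 85
  K = 222 − 2·(-17) − 2·85 = 86
Policy B (D − 28, U := 63):
  D = 19 − 28 = -9
  U = 63
  K = 222 − 2·(-9) − 2·63 = 114
K: 86 − 114 = -28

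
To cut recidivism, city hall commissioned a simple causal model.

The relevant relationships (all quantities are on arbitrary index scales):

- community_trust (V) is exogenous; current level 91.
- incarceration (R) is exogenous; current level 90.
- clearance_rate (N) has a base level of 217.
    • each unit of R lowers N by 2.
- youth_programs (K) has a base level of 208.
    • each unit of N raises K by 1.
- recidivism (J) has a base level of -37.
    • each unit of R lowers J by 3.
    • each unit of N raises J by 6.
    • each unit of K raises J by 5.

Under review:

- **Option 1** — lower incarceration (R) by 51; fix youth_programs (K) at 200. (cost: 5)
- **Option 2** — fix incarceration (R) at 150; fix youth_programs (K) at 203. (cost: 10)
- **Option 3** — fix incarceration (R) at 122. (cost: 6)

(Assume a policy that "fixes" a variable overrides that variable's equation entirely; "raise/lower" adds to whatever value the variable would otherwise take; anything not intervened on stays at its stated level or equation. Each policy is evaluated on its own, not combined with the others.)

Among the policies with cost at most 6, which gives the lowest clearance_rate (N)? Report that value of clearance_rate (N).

Option 1 (R − 51, K := 200):
  R = 90 − 51 = 39
  N = 217 − 2·39 = 139
Option 3 (R := 122):
  R = 122
  N = 217 − 2·122 = -27
Comparing — Option 1: N=139, Option 3: N=-27. Lowest is -27 (Option 3).

-27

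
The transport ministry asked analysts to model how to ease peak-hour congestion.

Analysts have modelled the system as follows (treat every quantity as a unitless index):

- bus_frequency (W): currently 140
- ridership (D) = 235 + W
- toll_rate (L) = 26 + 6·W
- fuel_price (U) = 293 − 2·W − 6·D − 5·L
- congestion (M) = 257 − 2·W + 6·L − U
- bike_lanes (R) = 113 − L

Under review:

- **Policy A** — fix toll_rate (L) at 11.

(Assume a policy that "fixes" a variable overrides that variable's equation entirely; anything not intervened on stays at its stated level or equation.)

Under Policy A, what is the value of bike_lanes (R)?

Policy A (L := 11):
  W = 140
  L = 11
  R = 113 − 11 = 102

102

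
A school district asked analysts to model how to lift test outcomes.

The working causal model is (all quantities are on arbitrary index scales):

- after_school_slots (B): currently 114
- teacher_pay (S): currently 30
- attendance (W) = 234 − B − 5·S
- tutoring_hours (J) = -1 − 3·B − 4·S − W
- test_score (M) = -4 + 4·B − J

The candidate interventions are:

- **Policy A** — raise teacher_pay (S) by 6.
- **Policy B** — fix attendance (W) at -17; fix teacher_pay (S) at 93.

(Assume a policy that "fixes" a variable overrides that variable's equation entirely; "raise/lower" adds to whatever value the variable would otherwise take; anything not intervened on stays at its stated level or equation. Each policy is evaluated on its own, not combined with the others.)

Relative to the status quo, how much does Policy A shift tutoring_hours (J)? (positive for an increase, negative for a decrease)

6

Baseline:
  B = 114
  S = 30
  W = 234 − 114 − 5·30 = -30
  J = -1 − 3·114 − 4·30 − (-30) = -433
Policy A (S + 6):
  B = 114
  S = 30 + 6 = 36
  W = 234 − 114 − 5·36 = -60
  J = -1 − 3·114 − 4·36 − (-60) = -427
Change in J: -427 − (-433) = 6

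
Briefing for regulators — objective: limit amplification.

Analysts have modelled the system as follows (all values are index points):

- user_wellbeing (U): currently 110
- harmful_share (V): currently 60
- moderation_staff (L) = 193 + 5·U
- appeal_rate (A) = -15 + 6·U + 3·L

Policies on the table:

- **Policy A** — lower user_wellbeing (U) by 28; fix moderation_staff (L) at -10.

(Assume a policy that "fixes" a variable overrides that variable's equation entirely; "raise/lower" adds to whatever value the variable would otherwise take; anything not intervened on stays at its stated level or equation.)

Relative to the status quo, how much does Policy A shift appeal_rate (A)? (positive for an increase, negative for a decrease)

Baseline:
  U = 110
  L = 193 + 5·110 = 743
  A = -15 + 6·110 + 3·743 = 2874
Policy A (U − 28, L := -10):
  U = 110 − 28 = 82
  L = -10
  A = -15 + 6·82 + 3·(-10) = 447
Change in A: 447 − 2874 = -2427

-2427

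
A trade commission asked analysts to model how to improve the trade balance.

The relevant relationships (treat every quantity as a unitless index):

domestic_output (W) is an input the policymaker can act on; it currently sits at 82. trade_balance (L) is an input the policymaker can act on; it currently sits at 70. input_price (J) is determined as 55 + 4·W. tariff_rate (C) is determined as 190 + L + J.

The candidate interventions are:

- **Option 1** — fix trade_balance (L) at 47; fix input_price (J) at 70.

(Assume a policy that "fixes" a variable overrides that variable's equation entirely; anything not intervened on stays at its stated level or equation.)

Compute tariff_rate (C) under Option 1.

307

Option 1 (L := 47, J := 70):
  W = 82
  L = 47
  J = 70
  C = 190 + 47 + 70 = 307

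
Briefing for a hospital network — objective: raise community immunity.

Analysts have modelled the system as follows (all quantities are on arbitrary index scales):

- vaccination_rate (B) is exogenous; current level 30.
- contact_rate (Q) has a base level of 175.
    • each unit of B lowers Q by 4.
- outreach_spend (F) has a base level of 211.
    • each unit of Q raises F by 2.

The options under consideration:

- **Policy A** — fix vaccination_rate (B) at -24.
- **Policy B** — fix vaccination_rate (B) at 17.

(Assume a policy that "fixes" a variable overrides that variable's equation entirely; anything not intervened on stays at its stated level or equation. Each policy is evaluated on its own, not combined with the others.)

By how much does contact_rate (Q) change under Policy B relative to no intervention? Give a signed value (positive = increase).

52

Baseline:
  B = 30
  Q = 175 − 4·30 = 55
Policy B (B := 17):
  B = 17
  Q = 175 − 4·17 = 107
Change in Q: 107 − 55 = 52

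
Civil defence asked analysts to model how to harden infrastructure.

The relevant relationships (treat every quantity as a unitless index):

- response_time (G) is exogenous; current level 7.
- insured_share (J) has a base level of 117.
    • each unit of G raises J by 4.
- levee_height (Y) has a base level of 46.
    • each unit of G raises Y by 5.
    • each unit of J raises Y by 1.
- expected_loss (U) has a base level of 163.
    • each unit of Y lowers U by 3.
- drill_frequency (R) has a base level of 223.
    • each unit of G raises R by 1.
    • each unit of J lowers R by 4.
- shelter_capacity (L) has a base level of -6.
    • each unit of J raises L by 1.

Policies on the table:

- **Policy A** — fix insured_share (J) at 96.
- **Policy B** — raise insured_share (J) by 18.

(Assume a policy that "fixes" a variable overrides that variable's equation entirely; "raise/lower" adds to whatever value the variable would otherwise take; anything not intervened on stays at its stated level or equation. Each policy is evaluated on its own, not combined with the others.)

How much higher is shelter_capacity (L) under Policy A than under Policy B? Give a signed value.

Policy A (J := 96):
  G = 7
  J = 96
  L = -6 + 96 = 90
Policy B (J + 18):
  G = 7
  J = 117 + 4·7 (+18 from intervention) = 163
  L = -6 + 163 = 157
L: 90 − 157 = -67

-67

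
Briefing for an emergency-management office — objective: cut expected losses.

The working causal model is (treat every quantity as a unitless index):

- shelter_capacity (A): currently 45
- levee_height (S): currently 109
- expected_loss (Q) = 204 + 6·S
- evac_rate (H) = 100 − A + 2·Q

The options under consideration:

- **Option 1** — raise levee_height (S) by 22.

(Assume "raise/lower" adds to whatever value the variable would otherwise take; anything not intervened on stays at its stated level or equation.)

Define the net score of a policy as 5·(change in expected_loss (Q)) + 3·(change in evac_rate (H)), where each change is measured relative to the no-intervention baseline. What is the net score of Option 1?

1452

Baseline:
  A = 45
  S = 109
  Q = 204 + 6·109 = 858
  H = 100 − 45 + 2·858 = 1771
Option 1 (S + 22):
  A = 45
  S = 109 + 22 = 131
  Q = 204 + 6·131 = 990
  H = 100 − 45 + 2·990 = 2035
ΔQ = 990 − 858 = 132; ΔH = 2035 − 1771 = 264
Score = 5·132 + 3·264 = 1452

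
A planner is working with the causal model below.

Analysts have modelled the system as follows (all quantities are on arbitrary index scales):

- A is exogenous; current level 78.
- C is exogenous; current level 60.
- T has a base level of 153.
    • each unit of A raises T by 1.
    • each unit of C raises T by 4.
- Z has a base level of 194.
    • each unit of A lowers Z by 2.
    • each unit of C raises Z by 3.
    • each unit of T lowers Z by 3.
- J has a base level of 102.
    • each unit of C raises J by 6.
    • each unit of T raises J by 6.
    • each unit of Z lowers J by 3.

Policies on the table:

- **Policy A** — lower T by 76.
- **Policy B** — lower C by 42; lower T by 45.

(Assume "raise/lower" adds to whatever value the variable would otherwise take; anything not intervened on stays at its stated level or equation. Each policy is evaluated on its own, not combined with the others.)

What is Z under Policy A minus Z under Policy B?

Policy A (T − 76):
  A = 78
  C = 60
  T = 153 + 78 + 4·60 (−76 from intervention) = 395
  Z = 194 − 2·78 + 3·60 − 3·395 = -967
Policy B (C − 42, T − 45):
  A = 78
  C = 60 − 42 = 18
  T = 153 + 78 + 4·18 (−45 from intervention) = 258
  Z = 194 − 2·78 + 3·18 − 3·258 = -682
Z: -967 − (-682) = -285

-285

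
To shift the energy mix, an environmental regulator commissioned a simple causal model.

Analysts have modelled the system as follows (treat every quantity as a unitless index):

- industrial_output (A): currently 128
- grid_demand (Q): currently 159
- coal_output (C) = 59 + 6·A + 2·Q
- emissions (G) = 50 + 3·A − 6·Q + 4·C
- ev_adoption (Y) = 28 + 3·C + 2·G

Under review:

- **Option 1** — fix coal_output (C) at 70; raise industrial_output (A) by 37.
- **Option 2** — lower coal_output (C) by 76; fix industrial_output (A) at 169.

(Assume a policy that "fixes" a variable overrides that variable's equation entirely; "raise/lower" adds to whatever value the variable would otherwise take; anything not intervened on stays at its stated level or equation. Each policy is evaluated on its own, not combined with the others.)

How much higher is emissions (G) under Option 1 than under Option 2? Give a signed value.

-4992

Option 1 (C := 70, A + 37):
  A = 128 + 37 = 165
  Q = 159
  C = 70
  G = 50 + 3·165 − 6·159 + 4·70 = -129
Option 2 (C − 76, A := 169):
  A = 169
  Q = 159
  C = 59 + 6·169 + 2·159 (−76 from intervention) = 1315
  G = 50 + 3·169 − 6·159 + 4·1315 = 4863
G: -129 − 4863 = -4992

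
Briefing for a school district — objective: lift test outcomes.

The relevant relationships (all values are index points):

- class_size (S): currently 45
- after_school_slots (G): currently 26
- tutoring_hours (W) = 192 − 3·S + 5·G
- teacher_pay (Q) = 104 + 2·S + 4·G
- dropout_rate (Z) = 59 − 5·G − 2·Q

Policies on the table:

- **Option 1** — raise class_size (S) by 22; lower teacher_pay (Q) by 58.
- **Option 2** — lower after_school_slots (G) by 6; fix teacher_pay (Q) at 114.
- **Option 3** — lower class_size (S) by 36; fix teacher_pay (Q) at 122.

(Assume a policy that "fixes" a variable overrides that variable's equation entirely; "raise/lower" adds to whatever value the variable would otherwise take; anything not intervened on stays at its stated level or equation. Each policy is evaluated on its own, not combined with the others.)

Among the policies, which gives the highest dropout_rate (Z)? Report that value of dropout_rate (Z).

Option 1 (S + 22, Q − 58):
  S = 45 + 22 = 67
  G = 26
  Q = 104 + 2·67 + 4·26 (−58 from intervention) = 284
  Z = 59 − 5·26 − 2·284 = -639
Option 2 (G − 6, Q := 114):
  S = 45
  G = 26 − 6 = 20
  Q = 114
  Z = 59 − 5·20 − 2·114 = -269
Option 3 (S − 36, Q := 122):
  S = 45 − 36 = 9
  G = 26
  Q = 122
  Z = 59 − 5·26 − 2·122 = -315
Comparing — Option 1: Z=-639, Option 2: Z=-269, Option 3: Z=-315. Highest is -269 (Option 2).

-269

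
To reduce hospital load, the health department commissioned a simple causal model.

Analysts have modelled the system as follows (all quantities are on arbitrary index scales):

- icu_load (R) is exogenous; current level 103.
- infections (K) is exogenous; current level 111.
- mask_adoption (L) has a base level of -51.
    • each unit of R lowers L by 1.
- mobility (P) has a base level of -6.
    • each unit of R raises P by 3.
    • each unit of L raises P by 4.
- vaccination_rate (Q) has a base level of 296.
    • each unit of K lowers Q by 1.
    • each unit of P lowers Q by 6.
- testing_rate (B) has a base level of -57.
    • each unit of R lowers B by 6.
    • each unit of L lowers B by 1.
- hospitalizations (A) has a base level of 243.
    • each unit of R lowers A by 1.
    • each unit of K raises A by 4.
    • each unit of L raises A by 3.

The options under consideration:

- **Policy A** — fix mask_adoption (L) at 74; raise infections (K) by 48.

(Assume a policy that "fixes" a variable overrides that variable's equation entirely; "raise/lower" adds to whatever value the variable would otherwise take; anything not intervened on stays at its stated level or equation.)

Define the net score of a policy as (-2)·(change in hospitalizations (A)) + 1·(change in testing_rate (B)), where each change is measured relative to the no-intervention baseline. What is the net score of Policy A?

-1980

Baseline:
  R = 103
  K = 111
  L = -51 − 103 = -154
  B = -57 − 6·103 − (-154) = -521
  A = 243 − 103 + 4·111 + 3·(-154) = 122
Policy A (L := 74, K + 48):
  R = 103
  K = 111 + 48 = 159
  L = 74
  B = -57 − 6·103 − 74 = -749
  A = 243 − 103 + 4·159 + 3·74 = 998
ΔA = 998 − 122 = 876; ΔB = -749 − (-521) = -228
Score = (-2)·876 + 1·(-228) = -1980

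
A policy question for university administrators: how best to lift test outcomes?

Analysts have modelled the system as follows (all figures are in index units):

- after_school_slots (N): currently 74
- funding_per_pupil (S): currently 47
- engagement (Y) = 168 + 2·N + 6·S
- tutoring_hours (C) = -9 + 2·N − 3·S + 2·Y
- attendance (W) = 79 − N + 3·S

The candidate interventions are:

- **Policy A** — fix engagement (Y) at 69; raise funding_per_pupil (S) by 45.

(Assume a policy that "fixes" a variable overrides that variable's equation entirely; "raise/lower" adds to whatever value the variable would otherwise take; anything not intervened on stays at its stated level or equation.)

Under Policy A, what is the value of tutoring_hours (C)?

Policy A (Y := 69, S + 45):
  N = 74
  S = 47 + 45 = 92
  Y = 69
  C = -9 + 2·74 − 3·92 + 2·69 = 1

1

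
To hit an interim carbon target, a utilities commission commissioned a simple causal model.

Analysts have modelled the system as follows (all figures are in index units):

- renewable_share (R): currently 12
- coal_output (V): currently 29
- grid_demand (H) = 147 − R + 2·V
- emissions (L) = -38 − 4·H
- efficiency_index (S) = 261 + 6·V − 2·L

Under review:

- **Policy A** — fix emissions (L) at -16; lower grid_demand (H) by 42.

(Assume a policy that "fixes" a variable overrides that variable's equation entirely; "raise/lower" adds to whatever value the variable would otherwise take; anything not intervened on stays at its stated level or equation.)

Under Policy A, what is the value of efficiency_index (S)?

467

Policy A (L := -16, H − 42):
  R = 12
  V = 29
  H = 147 − 12 + 2·29 (−42 from intervention) = 151
  L = -16
  S = 261 + 6·29 − 2·(-16) = 467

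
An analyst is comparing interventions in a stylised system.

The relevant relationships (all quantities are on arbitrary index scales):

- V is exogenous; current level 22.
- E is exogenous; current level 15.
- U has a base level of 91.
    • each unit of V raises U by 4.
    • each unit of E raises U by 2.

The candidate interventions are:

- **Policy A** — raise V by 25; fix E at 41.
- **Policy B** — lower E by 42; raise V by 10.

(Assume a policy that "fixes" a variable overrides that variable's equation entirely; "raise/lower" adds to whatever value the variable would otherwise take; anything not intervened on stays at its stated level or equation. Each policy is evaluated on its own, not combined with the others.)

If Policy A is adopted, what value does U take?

Policy A (V + 25, E := 41):
  V = 22 + 25 = 47
  E = 41
  U = 91 + 4·47 + 2·41 = 361

361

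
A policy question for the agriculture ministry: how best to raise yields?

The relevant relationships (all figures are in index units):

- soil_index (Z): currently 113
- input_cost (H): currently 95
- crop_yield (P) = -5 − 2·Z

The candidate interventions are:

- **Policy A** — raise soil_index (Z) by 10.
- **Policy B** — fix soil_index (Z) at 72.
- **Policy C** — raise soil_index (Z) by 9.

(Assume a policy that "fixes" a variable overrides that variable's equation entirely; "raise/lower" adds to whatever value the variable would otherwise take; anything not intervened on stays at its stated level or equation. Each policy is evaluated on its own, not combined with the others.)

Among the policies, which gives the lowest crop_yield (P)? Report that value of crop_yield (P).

-251

Policy A (Z + 10):
  Z = 113 + 10 = 123
  P = -5 − 2·123 = -251
Policy B (Z := 72):
  Z = 72
  P = -5 − 2·72 = -149
Policy C (Z + 9):
  Z = 113 + 9 = 122
  P = -5 − 2·122 = -249
Comparing — Policy A: P=-251, Policy B: P=-149, Policy C: P=-249. Lowest is -251 (Policy A).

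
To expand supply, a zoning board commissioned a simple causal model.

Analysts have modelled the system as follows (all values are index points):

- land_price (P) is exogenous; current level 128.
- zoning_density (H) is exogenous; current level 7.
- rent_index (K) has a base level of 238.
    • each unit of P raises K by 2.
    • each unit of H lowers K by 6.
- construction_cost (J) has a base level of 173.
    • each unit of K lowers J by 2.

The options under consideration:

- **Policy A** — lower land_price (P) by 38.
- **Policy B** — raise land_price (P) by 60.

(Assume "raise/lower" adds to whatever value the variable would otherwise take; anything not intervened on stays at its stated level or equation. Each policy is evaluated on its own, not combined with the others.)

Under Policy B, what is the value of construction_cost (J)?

-971

Policy B (P + 60):
  P = 128 + 60 = 188
  H = 7
  K = 238 + 2·188 − 6·7 = 572
  J = 173 − 2·572 = -971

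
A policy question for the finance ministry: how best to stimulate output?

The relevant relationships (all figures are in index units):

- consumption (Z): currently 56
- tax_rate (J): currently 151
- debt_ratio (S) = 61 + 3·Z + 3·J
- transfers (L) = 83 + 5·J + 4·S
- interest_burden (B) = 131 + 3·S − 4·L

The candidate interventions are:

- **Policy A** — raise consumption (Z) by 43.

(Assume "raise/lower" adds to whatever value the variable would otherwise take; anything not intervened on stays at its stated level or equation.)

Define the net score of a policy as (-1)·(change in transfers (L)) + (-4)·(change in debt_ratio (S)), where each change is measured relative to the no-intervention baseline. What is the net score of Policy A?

-1032

Baseline:
  Z = 56
  J = 151
  S = 61 + 3·56 + 3·151 = 682
  L = 83 + 5·151 + 4·682 = 3566
Policy A (Z + 43):
  Z = 56 + 43 = 99
  J = 151
  S = 61 + 3·99 + 3·151 = 811
  L = 83 + 5·151 + 4·811 = 4082
ΔL = 4082 − 3566 = 516; ΔS = 811 − 682 = 129
Score = (-1)·516 + (-4)·129 = -1032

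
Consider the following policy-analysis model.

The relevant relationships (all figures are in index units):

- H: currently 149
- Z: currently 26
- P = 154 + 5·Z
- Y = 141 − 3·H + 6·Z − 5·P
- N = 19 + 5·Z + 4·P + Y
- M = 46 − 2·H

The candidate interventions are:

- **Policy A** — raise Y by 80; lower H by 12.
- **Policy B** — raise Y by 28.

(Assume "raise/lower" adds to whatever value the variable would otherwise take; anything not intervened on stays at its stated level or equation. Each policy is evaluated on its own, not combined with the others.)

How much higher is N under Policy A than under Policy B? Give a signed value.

Policy A (Y + 80, H − 12):
  H = 149 − 12 = 137
  Z = 26
  P = 154 + 5·26 = 284
  Y = 141 − 3·137 + 6·26 − 5·284 (+80 from intervention) = -1454
  N = 19 + 5·26 + 4·284 + (-1454) = -169
Policy B (Y + 28):
  H = 149
  Z = 26
  P = 154 + 5·26 = 284
  Y = 141 − 3·149 + 6·26 − 5·284 (+28 from intervention) = -1542
  N = 19 + 5·26 + 4·284 + (-1542) = -257
N: -169 − (-257) = 88

88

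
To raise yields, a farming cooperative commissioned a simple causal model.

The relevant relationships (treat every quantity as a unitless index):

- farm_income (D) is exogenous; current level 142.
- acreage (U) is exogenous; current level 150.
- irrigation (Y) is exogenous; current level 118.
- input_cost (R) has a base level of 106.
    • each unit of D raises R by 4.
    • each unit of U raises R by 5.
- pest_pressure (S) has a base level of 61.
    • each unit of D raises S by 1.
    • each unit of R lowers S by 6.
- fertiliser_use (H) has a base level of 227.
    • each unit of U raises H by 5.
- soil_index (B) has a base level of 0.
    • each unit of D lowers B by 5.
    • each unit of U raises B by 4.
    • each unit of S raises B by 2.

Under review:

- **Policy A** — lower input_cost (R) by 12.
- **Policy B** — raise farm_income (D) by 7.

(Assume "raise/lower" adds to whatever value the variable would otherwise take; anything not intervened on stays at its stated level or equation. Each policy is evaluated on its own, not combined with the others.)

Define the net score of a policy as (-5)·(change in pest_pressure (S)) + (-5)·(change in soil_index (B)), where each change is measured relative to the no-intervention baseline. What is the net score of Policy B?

2590

Baseline:
  D = 142
  U = 150
  R = 106 + 4·142 + 5·150 = 1424
  S = 61 + 142 − 6·1424 = -8341
  B = 0 − 5·142 + 4·150 + 2·(-8341) = -16792
Policy B (D + 7):
  D = 142 + 7 = 149
  U = 150
  R = 106 + 4·149 + 5·150 = 1452
  S = 61 + 149 − 6·1452 = -8502
  B = 0 − 5·149 + 4·150 + 2·(-8502) = -17149
ΔS = -8502 − (-8341) = -161; ΔB = -17149 − (-16792) = -357
Score = (-5)·(-161) + (-5)·(-357) = 2590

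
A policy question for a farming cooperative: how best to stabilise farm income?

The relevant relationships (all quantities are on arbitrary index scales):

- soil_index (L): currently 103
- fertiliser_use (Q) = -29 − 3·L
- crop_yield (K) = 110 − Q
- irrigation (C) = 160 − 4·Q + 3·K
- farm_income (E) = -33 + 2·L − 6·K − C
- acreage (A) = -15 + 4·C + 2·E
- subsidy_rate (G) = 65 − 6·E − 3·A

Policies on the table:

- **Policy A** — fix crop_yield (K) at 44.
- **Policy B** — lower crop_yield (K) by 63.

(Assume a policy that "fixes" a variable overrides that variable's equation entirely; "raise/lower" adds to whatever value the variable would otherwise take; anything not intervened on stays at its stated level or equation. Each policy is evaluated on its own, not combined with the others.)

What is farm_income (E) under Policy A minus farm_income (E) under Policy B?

Policy A (K := 44):
  L = 103
  Q = -29 − 3·103 = -338
  K = 44
  C = 160 − 4·(-338) + 3·44 = 1644
  E = -33 + 2·103 − 6·44 − 1644 = -1735
Policy B (K − 63):
  L = 103
  Q = -29 − 3·103 = -338
  K = 110 − (-338) (−63 from intervention) = 385
  C = 160 − 4·(-338) + 3·385 = 2667
  E = -33 + 2·103 − 6·385 − 2667 = -4804
E: -1735 − (-4804) = 3069

3069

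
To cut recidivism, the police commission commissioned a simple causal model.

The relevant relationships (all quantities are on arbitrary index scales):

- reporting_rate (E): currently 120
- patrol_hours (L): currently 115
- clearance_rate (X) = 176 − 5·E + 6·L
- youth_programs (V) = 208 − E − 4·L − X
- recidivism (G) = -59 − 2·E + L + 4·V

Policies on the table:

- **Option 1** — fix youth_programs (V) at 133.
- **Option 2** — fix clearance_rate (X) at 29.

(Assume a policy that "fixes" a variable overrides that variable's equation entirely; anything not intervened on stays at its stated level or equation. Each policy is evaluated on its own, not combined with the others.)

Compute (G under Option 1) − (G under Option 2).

Option 1 (V := 133):
  E = 120
  L = 115
  X = 176 − 5·120 + 6·115 = 266
  V = 133
  G = -59 − 2·120 + 115 + 4·133 = 348
Option 2 (X := 29):
  E = 120
  L = 115
  X = 29
  V = 208 − 120 − 4·115 − 29 = -401
  G = -59 − 2·120 + 115 + 4·(-401) = -1788
G: 348 − (-1788) = 2136

2136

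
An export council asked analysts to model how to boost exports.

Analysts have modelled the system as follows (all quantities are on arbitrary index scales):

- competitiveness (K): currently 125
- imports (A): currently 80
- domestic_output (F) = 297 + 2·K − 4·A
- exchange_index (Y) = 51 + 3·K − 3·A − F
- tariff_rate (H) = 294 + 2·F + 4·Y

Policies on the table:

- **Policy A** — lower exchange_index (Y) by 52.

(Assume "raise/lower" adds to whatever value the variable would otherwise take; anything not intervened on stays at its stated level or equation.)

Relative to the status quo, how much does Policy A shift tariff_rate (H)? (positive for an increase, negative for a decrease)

-208

Baseline:
  K = 125
  A = 80
  F = 297 + 2·125 − 4·80 = 227
  Y = 51 + 3·125 − 3·80 − 227 = -41
  H = 294 + 2·227 + 4·(-41) = 584
Policy A (Y − 52):
  K = 125
  A = 80
  F = 297 + 2·125 − 4·80 = 227
  Y = 51 + 3·125 − 3·80 − 227 (−52 from intervention) = -93
  H = 294 + 2·227 + 4·(-93) = 376
Change in H: 376 − 584 = -208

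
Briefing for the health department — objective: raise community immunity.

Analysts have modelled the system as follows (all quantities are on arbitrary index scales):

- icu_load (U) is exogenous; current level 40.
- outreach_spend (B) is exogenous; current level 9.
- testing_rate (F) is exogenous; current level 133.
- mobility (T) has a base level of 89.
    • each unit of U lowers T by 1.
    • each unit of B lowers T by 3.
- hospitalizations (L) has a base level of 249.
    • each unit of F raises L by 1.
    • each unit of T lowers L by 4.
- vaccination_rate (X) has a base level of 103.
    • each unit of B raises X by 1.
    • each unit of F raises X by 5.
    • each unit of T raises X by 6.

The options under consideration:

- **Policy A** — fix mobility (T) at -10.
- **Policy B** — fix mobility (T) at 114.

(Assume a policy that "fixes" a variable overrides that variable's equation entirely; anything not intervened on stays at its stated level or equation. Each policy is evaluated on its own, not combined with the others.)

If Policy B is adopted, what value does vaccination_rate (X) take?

1461

Policy B (T := 114):
  U = 40
  B = 9
  F = 133
  T = 114
  X = 103 + 9 + 5·133 + 6·114 = 1461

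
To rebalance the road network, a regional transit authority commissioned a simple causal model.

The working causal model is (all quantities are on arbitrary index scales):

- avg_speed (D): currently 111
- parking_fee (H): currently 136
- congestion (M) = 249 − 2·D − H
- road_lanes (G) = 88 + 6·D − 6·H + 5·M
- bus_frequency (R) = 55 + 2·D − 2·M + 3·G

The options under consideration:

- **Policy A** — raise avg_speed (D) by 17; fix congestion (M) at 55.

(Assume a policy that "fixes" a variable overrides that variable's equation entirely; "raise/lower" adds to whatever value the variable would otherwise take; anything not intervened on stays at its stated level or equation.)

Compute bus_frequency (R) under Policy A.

Policy A (D + 17, M := 55):
  D = 111 + 17 = 128
  H = 136
  M = 55
  G = 88 + 6·128 − 6·136 + 5·55 = 315
  R = 55 + 2·128 − 2·55 + 3·315 = 1146

1146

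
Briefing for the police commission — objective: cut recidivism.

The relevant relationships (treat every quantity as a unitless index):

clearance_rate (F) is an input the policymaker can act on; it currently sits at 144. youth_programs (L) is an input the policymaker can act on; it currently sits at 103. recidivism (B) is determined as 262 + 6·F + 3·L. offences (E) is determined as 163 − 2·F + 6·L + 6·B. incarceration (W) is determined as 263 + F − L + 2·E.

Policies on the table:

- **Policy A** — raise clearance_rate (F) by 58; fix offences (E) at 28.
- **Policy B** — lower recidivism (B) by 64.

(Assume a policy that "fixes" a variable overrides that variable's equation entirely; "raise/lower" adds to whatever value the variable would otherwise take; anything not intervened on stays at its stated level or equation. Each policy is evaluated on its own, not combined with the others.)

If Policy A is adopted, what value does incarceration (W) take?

Policy A (F + 58, E := 28):
  F = 144 + 58 = 202
  L = 103
  B = 262 + 6·202 + 3·103 = 1783
  E = 28
  W = 263 + 202 − 103 + 2·28 = 418

418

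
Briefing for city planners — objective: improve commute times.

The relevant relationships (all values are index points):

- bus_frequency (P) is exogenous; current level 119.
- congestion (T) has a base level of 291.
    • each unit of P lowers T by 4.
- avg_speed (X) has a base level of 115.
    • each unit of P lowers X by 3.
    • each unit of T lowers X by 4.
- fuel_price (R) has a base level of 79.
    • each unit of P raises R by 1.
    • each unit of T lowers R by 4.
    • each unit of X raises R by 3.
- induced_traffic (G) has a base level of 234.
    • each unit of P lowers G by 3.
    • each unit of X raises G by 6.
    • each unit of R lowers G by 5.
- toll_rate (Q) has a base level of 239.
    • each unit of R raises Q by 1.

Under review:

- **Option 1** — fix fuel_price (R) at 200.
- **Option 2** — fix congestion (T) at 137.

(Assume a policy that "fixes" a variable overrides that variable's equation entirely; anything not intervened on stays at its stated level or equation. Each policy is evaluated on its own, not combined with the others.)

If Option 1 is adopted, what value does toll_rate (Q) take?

439

Option 1 (R := 200):
  P = 119
  T = 291 − 4·119 = -185
  X = 115 − 3·119 − 4·(-185) = 498
  R = 200
  Q = 239 + 200 = 439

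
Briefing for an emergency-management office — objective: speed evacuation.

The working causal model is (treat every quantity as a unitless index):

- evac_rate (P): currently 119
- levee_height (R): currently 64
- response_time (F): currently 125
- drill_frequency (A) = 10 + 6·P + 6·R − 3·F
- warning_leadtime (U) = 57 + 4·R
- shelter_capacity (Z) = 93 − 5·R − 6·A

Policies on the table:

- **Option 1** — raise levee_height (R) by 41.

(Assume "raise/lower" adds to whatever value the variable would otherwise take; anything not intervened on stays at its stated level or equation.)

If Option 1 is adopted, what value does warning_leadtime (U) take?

477

Option 1 (R + 41):
  R = 64 + 41 = 105
  U = 57 + 4·105 = 477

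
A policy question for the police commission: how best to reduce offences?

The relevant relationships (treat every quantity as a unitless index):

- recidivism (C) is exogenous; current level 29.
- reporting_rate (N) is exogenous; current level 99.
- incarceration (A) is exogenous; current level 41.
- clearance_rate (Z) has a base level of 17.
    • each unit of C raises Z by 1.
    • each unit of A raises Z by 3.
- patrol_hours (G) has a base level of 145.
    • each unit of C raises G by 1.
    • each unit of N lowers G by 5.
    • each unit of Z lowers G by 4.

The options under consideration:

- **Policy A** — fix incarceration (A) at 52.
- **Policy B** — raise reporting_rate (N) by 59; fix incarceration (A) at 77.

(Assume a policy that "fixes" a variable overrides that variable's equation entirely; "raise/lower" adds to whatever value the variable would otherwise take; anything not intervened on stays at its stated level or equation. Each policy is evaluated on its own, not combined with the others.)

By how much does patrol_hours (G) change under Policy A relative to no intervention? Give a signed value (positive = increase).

-132

Baseline:
  C = 29
  N = 99
  A = 41
  Z = 17 + 29 + 3·41 = 169
  G = 145 + 29 − 5·99 − 4·169 = -997
Policy A (A := 52):
  C = 29
  N = 99
  A = 52
  Z = 17 + 29 + 3·52 = 202
  G = 145 + 29 − 5·99 − 4·202 = -1129
Change in G: -1129 − (-997) = -132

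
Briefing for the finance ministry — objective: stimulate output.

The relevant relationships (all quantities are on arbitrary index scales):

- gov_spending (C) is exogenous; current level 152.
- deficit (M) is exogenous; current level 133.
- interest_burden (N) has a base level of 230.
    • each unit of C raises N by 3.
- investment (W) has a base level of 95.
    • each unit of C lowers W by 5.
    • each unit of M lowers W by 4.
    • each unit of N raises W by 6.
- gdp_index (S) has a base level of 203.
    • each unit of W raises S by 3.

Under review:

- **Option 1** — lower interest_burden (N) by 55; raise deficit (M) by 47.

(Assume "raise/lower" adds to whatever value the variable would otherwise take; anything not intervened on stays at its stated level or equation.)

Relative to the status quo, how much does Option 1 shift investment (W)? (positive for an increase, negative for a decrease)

Baseline:
  C = 152
  M = 133
  N = 230 + 3·152 = 686
  W = 95 − 5·152 − 4·133 + 6·686 = 2919
Option 1 (N − 55, M + 47):
  C = 152
  M = 133 + 47 = 180
  N = 230 + 3·152 (−55 from intervention) = 631
  W = 95 − 5·152 − 4·180 + 6·631 = 2401
Change in W: 2401 − 2919 = -518

-518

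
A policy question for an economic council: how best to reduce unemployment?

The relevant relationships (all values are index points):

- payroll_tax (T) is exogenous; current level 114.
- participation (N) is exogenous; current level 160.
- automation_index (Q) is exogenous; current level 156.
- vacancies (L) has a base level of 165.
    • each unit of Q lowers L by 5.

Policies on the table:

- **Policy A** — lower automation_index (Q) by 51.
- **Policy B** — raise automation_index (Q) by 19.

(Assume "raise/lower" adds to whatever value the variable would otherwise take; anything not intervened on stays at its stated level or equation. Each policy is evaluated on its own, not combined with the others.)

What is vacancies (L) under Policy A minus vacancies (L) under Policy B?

350

Policy A (Q − 51):
  Q = 156 − 51 = 105
  L = 165 − 5·105 = -360
Policy B (Q + 19):
  Q = 156 + 19 = 175
  L = 165 − 5·175 = -710
L: -360 − (-710) = 350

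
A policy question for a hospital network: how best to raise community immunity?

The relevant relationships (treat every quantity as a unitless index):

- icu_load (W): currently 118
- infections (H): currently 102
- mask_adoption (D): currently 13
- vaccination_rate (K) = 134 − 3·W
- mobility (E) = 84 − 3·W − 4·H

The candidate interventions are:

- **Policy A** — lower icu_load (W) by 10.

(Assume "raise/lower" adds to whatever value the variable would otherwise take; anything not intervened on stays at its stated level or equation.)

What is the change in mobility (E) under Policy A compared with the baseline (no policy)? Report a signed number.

30

Baseline:
  W = 118
  H = 102
  E = 84 − 3·118 − 4·102 = -678
Policy A (W − 10):
  W = 118 − 10 = 108
  H = 102
  E = 84 − 3·108 − 4·102 = -648
Change in E: -648 − (-678) = 30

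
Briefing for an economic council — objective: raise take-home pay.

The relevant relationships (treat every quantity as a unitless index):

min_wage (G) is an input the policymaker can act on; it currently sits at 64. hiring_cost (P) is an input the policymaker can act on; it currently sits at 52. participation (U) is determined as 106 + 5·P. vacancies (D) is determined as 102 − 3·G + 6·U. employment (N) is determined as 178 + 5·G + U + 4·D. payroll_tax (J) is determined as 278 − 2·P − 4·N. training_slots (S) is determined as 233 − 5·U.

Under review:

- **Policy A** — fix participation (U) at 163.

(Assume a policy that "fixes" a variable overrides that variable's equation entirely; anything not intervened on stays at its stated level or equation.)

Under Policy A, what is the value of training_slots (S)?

-582

Policy A (U := 163):
  P = 52
  U = 163
  S = 233 − 5·163 = -582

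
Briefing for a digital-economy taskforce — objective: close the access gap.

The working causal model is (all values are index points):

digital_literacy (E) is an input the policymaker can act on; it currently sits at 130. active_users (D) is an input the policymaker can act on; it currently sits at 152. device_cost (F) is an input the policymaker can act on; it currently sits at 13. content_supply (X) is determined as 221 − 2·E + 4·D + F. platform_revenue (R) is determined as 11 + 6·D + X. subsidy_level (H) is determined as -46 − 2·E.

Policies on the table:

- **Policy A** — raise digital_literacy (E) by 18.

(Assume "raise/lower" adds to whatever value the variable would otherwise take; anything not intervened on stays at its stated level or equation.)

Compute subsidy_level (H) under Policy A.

Policy A (E + 18):
  E = 130 + 18 = 148
  H = -46 − 2·148 = -342

-342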